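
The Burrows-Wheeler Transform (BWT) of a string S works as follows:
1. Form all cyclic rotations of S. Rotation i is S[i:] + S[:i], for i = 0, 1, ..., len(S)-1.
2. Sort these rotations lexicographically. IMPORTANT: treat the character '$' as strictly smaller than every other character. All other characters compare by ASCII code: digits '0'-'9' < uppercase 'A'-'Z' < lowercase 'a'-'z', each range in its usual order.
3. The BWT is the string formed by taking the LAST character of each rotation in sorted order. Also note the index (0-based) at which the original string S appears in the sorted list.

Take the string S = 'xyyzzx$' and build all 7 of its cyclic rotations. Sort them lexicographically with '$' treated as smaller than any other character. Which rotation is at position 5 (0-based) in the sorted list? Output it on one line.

All 7 rotations (rotation i = S[i:]+S[:i]):
  rot[0] = xyyzzx$
  rot[1] = yyzzx$x
  rot[2] = yzzx$xy
  rot[3] = zzx$xyy
  rot[4] = zx$xyyz
  rot[5] = x$xyyzz
  rot[6] = $xyyzzx
Sorted (with $ < everything):
  sorted[0] = $xyyzzx
  sorted[1] = x$xyyzz
  sorted[2] = xyyzzx$
  sorted[3] = yyzzx$x
  sorted[4] = yzzx$xy
  sorted[5] = zx$xyyz
  sorted[6] = zzx$xyy
sorted[5] = zx$xyyz

Answer: zx$xyyz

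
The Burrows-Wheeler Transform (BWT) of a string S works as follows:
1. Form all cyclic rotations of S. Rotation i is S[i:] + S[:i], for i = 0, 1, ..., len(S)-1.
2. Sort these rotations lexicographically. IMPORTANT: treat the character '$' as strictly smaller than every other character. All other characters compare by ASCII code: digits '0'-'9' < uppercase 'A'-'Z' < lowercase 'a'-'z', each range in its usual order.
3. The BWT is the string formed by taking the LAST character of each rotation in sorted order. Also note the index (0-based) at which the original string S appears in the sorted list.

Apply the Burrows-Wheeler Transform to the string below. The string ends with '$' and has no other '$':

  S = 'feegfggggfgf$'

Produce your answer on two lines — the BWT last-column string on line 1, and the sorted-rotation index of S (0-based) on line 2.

Answer: ffeg$ggfgeggf
4

Derivation:
All 13 rotations (rotation i = S[i:]+S[:i]):
  rot[0] = feegfggggfgf$
  rot[1] = eegfggggfgf$f
  rot[2] = egfggggfgf$fe
  rot[3] = gfggggfgf$fee
  rot[4] = fggggfgf$feeg
  rot[5] = ggggfgf$feegf
  rot[6] = gggfgf$feegfg
  rot[7] = ggfgf$feegfgg
  rot[8] = gfgf$feegfggg
  rot[9] = fgf$feegfgggg
  rot[10] = gf$feegfggggf
  rot[11] = f$feegfggggfg
  rot[12] = $feegfggggfgf
Sorted (with $ < everything):
  sorted[0] = $feegfggggfgf  (last char: 'f')
  sorted[1] = eegfggggfgf$f  (last char: 'f')
  sorted[2] = egfggggfgf$fe  (last char: 'e')
  sorted[3] = f$feegfggggfg  (last char: 'g')
  sorted[4] = feegfggggfgf$  (last char: '$')
  sorted[5] = fgf$feegfgggg  (last char: 'g')
  sorted[6] = fggggfgf$feeg  (last char: 'g')
  sorted[7] = gf$feegfggggf  (last char: 'f')
  sorted[8] = gfgf$feegfggg  (last char: 'g')
  sorted[9] = gfggggfgf$fee  (last char: 'e')
  sorted[10] = ggfgf$feegfgg  (last char: 'g')
  sorted[11] = gggfgf$feegfg  (last char: 'g')
  sorted[12] = ggggfgf$feegf  (last char: 'f')
Last column: ffeg$ggfgeggf
Original string S is at sorted index 4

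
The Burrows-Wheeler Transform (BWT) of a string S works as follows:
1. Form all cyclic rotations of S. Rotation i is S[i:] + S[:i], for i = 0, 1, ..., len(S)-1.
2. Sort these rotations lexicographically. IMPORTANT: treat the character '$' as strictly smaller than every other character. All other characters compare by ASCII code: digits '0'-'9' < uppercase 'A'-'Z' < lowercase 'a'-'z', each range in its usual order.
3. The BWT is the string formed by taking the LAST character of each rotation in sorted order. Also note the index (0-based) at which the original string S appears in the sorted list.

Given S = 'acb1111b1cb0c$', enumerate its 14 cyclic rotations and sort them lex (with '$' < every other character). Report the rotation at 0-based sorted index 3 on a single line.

All 14 rotations (rotation i = S[i:]+S[:i]):
  rot[0] = acb1111b1cb0c$
  rot[1] = cb1111b1cb0c$a
  rot[2] = b1111b1cb0c$ac
  rot[3] = 1111b1cb0c$acb
  rot[4] = 111b1cb0c$acb1
  rot[5] = 11b1cb0c$acb11
  rot[6] = 1b1cb0c$acb111
  rot[7] = b1cb0c$acb1111
  rot[8] = 1cb0c$acb1111b
  rot[9] = cb0c$acb1111b1
  rot[10] = b0c$acb1111b1c
  rot[11] = 0c$acb1111b1cb
  rot[12] = c$acb1111b1cb0
  rot[13] = $acb1111b1cb0c
Sorted (with $ < everything):
  sorted[0] = $acb1111b1cb0c
  sorted[1] = 0c$acb1111b1cb
  sorted[2] = 1111b1cb0c$acb
  sorted[3] = 111b1cb0c$acb1
  sorted[4] = 11b1cb0c$acb11
  sorted[5] = 1b1cb0c$acb111
  sorted[6] = 1cb0c$acb1111b
  sorted[7] = acb1111b1cb0c$
  sorted[8] = b0c$acb1111b1c
  sorted[9] = b1111b1cb0c$ac
  sorted[10] = b1cb0c$acb1111
  sorted[11] = c$acb1111b1cb0
  sorted[12] = cb0c$acb1111b1
  sorted[13] = cb1111b1cb0c$a
sorted[3] = 111b1cb0c$acb1

Answer: 111b1cb0c$acb1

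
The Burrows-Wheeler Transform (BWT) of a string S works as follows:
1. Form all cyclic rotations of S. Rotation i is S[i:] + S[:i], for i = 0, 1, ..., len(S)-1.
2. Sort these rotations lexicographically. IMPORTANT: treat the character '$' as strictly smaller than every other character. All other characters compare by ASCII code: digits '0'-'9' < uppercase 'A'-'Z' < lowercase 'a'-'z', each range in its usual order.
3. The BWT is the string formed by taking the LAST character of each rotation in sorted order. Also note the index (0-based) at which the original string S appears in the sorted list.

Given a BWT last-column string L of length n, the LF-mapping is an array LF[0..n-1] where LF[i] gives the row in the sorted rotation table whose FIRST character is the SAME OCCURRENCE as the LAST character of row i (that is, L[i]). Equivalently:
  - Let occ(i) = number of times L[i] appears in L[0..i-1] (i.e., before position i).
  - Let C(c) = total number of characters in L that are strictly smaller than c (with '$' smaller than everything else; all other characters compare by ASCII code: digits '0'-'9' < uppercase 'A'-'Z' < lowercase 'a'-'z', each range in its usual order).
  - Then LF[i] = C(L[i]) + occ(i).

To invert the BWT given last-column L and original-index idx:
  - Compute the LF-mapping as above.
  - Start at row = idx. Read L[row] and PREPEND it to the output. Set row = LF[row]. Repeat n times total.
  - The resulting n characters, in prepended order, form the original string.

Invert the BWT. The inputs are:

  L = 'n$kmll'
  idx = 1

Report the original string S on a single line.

LF mapping: 5 0 1 4 2 3
Walk LF starting at row 1, prepending L[row]:
  step 1: row=1, L[1]='$', prepend. Next row=LF[1]=0
  step 2: row=0, L[0]='n', prepend. Next row=LF[0]=5
  step 3: row=5, L[5]='l', prepend. Next row=LF[5]=3
  step 4: row=3, L[3]='m', prepend. Next row=LF[3]=4
  step 5: row=4, L[4]='l', prepend. Next row=LF[4]=2
  step 6: row=2, L[2]='k', prepend. Next row=LF[2]=1
Reversed output: klmln$

Answer: klmln$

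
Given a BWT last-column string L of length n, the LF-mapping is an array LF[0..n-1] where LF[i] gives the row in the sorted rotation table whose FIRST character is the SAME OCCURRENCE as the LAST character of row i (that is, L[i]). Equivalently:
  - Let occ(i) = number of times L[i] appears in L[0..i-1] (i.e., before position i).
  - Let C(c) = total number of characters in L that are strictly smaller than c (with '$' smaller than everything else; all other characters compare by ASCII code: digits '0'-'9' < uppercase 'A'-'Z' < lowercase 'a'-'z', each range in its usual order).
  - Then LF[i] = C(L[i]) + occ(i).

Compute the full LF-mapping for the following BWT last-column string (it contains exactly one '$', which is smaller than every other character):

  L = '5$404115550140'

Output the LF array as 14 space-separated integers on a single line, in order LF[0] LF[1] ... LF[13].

Char counts: '$':1, '0':3, '1':3, '4':3, '5':4
C (first-col start): C('$')=0, C('0')=1, C('1')=4, C('4')=7, C('5')=10
L[0]='5': occ=0, LF[0]=C('5')+0=10+0=10
L[1]='$': occ=0, LF[1]=C('$')+0=0+0=0
L[2]='4': occ=0, LF[2]=C('4')+0=7+0=7
L[3]='0': occ=0, LF[3]=C('0')+0=1+0=1
L[4]='4': occ=1, LF[4]=C('4')+1=7+1=8
L[5]='1': occ=0, LF[5]=C('1')+0=4+0=4
L[6]='1': occ=1, LF[6]=C('1')+1=4+1=5
L[7]='5': occ=1, LF[7]=C('5')+1=10+1=11
L[8]='5': occ=2, LF[8]=C('5')+2=10+2=12
L[9]='5': occ=3, LF[9]=C('5')+3=10+3=13
L[10]='0': occ=1, LF[10]=C('0')+1=1+1=2
L[11]='1': occ=2, LF[11]=C('1')+2=4+2=6
L[12]='4': occ=2, LF[12]=C('4')+2=7+2=9
L[13]='0': occ=2, LF[13]=C('0')+2=1+2=3

Answer: 10 0 7 1 8 4 5 11 12 13 2 6 9 3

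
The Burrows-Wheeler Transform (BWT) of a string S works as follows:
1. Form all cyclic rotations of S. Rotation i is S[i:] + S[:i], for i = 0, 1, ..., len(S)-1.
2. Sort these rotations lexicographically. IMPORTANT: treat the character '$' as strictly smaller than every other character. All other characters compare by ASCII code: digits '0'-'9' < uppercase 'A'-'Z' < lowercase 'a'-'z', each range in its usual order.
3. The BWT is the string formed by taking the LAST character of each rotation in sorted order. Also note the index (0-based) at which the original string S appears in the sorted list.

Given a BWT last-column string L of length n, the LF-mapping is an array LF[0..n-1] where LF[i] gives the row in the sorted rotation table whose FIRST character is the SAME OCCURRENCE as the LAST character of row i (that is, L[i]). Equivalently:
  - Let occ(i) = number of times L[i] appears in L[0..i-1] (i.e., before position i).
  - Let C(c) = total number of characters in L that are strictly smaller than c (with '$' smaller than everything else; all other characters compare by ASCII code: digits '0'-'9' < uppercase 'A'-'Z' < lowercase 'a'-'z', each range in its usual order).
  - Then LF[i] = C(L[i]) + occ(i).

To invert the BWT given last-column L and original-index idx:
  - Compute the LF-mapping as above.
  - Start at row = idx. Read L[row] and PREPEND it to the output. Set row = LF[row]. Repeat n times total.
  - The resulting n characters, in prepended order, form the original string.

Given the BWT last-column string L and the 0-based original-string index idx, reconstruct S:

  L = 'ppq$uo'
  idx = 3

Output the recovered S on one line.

Answer: pouqp$

Derivation:
LF mapping: 2 3 4 0 5 1
Walk LF starting at row 3, prepending L[row]:
  step 1: row=3, L[3]='$', prepend. Next row=LF[3]=0
  step 2: row=0, L[0]='p', prepend. Next row=LF[0]=2
  step 3: row=2, L[2]='q', prepend. Next row=LF[2]=4
  step 4: row=4, L[4]='u', prepend. Next row=LF[4]=5
  step 5: row=5, L[5]='o', prepend. Next row=LF[5]=1
  step 6: row=1, L[1]='p', prepend. Next row=LF[1]=3
Reversed output: pouqp$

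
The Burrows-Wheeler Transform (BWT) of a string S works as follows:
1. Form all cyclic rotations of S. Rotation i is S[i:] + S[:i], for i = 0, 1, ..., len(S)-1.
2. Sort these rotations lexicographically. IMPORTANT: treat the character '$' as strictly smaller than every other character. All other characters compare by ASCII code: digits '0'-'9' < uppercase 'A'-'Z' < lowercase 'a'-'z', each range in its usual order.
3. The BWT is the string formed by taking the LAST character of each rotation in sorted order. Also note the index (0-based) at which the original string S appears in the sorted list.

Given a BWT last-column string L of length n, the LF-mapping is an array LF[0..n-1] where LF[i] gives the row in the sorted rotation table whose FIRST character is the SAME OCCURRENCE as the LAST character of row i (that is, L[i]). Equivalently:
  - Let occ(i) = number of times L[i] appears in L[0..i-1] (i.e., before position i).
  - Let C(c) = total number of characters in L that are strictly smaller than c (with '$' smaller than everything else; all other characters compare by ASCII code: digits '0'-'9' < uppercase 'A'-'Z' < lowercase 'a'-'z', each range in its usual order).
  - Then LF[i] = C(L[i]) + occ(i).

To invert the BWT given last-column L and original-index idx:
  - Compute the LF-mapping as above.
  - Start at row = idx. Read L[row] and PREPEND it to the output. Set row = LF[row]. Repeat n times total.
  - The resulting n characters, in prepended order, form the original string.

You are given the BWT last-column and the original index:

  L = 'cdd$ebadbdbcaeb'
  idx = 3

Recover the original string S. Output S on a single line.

LF mapping: 7 9 10 0 13 3 1 11 4 12 5 8 2 14 6
Walk LF starting at row 3, prepending L[row]:
  step 1: row=3, L[3]='$', prepend. Next row=LF[3]=0
  step 2: row=0, L[0]='c', prepend. Next row=LF[0]=7
  step 3: row=7, L[7]='d', prepend. Next row=LF[7]=11
  step 4: row=11, L[11]='c', prepend. Next row=LF[11]=8
  step 5: row=8, L[8]='b', prepend. Next row=LF[8]=4
  step 6: row=4, L[4]='e', prepend. Next row=LF[4]=13
  step 7: row=13, L[13]='e', prepend. Next row=LF[13]=14
  step 8: row=14, L[14]='b', prepend. Next row=LF[14]=6
  step 9: row=6, L[6]='a', prepend. Next row=LF[6]=1
  step 10: row=1, L[1]='d', prepend. Next row=LF[1]=9
  step 11: row=9, L[9]='d', prepend. Next row=LF[9]=12
  step 12: row=12, L[12]='a', prepend. Next row=LF[12]=2
  step 13: row=2, L[2]='d', prepend. Next row=LF[2]=10
  step 14: row=10, L[10]='b', prepend. Next row=LF[10]=5
  step 15: row=5, L[5]='b', prepend. Next row=LF[5]=3
Reversed output: bbdaddabeebcdc$

Answer: bbdaddabeebcdc$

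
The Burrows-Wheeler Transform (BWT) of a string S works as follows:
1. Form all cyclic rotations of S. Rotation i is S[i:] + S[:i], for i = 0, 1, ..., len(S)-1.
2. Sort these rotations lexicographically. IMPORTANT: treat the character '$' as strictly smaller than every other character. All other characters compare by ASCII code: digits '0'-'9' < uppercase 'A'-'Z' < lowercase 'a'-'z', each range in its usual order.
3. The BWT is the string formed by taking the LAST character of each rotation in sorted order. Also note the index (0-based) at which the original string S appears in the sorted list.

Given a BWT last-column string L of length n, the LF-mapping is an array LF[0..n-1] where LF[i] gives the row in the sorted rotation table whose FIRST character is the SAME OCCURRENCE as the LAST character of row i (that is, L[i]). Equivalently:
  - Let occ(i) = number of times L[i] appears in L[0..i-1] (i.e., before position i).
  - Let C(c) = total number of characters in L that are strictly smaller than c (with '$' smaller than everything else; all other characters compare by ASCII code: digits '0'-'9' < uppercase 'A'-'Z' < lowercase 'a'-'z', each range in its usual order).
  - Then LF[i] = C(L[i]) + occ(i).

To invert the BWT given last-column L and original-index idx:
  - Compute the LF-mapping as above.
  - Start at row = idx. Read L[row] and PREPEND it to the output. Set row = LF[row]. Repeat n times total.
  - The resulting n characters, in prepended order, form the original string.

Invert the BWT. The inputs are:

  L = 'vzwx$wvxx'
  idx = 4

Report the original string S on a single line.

LF mapping: 1 8 3 5 0 4 2 6 7
Walk LF starting at row 4, prepending L[row]:
  step 1: row=4, L[4]='$', prepend. Next row=LF[4]=0
  step 2: row=0, L[0]='v', prepend. Next row=LF[0]=1
  step 3: row=1, L[1]='z', prepend. Next row=LF[1]=8
  step 4: row=8, L[8]='x', prepend. Next row=LF[8]=7
  step 5: row=7, L[7]='x', prepend. Next row=LF[7]=6
  step 6: row=6, L[6]='v', prepend. Next row=LF[6]=2
  step 7: row=2, L[2]='w', prepend. Next row=LF[2]=3
  step 8: row=3, L[3]='x', prepend. Next row=LF[3]=5
  step 9: row=5, L[5]='w', prepend. Next row=LF[5]=4
Reversed output: wxwvxxzv$

Answer: wxwvxxzv$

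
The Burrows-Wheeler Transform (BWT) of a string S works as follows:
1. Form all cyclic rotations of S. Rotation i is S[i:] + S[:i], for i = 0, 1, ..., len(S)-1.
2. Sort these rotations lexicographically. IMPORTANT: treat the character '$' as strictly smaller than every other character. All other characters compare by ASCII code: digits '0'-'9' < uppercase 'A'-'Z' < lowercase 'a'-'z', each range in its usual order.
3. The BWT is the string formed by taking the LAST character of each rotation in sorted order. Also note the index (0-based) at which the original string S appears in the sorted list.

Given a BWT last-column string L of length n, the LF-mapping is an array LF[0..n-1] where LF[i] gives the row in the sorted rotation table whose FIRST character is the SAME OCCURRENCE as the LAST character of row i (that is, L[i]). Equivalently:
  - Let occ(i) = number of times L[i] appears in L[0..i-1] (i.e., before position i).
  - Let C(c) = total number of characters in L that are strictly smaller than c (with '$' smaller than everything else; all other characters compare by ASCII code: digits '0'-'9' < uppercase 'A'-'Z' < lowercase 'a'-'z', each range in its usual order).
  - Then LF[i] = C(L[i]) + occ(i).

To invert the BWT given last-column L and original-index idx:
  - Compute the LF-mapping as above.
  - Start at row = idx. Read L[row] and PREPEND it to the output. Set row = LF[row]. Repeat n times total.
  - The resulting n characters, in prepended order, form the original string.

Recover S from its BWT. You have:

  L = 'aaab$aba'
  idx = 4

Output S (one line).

LF mapping: 1 2 3 6 0 4 7 5
Walk LF starting at row 4, prepending L[row]:
  step 1: row=4, L[4]='$', prepend. Next row=LF[4]=0
  step 2: row=0, L[0]='a', prepend. Next row=LF[0]=1
  step 3: row=1, L[1]='a', prepend. Next row=LF[1]=2
  step 4: row=2, L[2]='a', prepend. Next row=LF[2]=3
  step 5: row=3, L[3]='b', prepend. Next row=LF[3]=6
  step 6: row=6, L[6]='b', prepend. Next row=LF[6]=7
  step 7: row=7, L[7]='a', prepend. Next row=LF[7]=5
  step 8: row=5, L[5]='a', prepend. Next row=LF[5]=4
Reversed output: aabbaaa$

Answer: aabbaaa$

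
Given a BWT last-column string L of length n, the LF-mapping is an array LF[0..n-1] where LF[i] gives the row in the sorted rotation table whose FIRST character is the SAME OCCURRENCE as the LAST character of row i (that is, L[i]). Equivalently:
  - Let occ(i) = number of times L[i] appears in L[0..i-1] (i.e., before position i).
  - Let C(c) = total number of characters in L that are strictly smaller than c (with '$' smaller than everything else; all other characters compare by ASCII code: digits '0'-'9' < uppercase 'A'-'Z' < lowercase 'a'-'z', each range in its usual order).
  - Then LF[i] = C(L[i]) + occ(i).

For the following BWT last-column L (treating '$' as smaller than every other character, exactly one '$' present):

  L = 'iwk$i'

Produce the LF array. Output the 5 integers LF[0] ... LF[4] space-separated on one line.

Char counts: '$':1, 'i':2, 'k':1, 'w':1
C (first-col start): C('$')=0, C('i')=1, C('k')=3, C('w')=4
L[0]='i': occ=0, LF[0]=C('i')+0=1+0=1
L[1]='w': occ=0, LF[1]=C('w')+0=4+0=4
L[2]='k': occ=0, LF[2]=C('k')+0=3+0=3
L[3]='$': occ=0, LF[3]=C('$')+0=0+0=0
L[4]='i': occ=1, LF[4]=C('i')+1=1+1=2

Answer: 1 4 3 0 2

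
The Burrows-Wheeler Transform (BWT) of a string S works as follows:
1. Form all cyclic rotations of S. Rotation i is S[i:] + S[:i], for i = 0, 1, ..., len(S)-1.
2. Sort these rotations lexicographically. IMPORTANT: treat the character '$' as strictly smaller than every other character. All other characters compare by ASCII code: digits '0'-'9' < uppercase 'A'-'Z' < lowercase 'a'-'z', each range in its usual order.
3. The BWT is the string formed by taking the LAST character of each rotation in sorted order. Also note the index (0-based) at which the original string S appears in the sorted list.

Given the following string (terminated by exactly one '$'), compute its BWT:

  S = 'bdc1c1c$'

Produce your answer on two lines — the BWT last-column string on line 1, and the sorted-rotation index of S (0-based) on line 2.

All 8 rotations (rotation i = S[i:]+S[:i]):
  rot[0] = bdc1c1c$
  rot[1] = dc1c1c$b
  rot[2] = c1c1c$bd
  rot[3] = 1c1c$bdc
  rot[4] = c1c$bdc1
  rot[5] = 1c$bdc1c
  rot[6] = c$bdc1c1
  rot[7] = $bdc1c1c
Sorted (with $ < everything):
  sorted[0] = $bdc1c1c  (last char: 'c')
  sorted[1] = 1c$bdc1c  (last char: 'c')
  sorted[2] = 1c1c$bdc  (last char: 'c')
  sorted[3] = bdc1c1c$  (last char: '$')
  sorted[4] = c$bdc1c1  (last char: '1')
  sorted[5] = c1c$bdc1  (last char: '1')
  sorted[6] = c1c1c$bd  (last char: 'd')
  sorted[7] = dc1c1c$b  (last char: 'b')
Last column: ccc$11db
Original string S is at sorted index 3

Answer: ccc$11db
3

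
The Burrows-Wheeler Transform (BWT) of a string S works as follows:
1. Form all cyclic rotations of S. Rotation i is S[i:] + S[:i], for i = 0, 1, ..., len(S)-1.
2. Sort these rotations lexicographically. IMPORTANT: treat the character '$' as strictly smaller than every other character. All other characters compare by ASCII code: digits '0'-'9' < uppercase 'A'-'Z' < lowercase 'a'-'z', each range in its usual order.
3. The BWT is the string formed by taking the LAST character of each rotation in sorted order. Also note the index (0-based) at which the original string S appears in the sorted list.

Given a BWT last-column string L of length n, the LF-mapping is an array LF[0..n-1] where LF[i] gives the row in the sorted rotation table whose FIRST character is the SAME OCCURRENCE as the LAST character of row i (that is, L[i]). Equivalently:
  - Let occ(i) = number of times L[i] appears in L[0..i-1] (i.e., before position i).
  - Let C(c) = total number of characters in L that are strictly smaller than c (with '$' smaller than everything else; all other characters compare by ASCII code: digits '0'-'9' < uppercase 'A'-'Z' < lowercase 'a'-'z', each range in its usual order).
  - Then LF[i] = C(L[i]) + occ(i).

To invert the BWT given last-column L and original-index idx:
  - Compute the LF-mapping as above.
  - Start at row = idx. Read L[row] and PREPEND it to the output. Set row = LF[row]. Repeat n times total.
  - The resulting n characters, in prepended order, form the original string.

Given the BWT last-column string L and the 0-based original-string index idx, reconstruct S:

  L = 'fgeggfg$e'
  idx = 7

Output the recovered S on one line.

Answer: gfgeeggf$

Derivation:
LF mapping: 3 5 1 6 7 4 8 0 2
Walk LF starting at row 7, prepending L[row]:
  step 1: row=7, L[7]='$', prepend. Next row=LF[7]=0
  step 2: row=0, L[0]='f', prepend. Next row=LF[0]=3
  step 3: row=3, L[3]='g', prepend. Next row=LF[3]=6
  step 4: row=6, L[6]='g', prepend. Next row=LF[6]=8
  step 5: row=8, L[8]='e', prepend. Next row=LF[8]=2
  step 6: row=2, L[2]='e', prepend. Next row=LF[2]=1
  step 7: row=1, L[1]='g', prepend. Next row=LF[1]=5
  step 8: row=5, L[5]='f', prepend. Next row=LF[5]=4
  step 9: row=4, L[4]='g', prepend. Next row=LF[4]=7
Reversed output: gfgeeggf$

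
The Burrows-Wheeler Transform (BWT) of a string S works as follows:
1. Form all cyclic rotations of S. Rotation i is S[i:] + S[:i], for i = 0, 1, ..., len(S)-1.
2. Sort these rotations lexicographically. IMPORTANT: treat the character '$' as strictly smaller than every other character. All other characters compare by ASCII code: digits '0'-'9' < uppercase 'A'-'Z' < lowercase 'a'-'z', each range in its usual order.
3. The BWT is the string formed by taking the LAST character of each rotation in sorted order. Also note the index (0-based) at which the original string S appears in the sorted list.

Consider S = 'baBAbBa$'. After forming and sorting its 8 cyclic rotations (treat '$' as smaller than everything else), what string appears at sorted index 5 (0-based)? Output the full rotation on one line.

All 8 rotations (rotation i = S[i:]+S[:i]):
  rot[0] = baBAbBa$
  rot[1] = aBAbBa$b
  rot[2] = BAbBa$ba
  rot[3] = AbBa$baB
  rot[4] = bBa$baBA
  rot[5] = Ba$baBAb
  rot[6] = a$baBAbB
  rot[7] = $baBAbBa
Sorted (with $ < everything):
  sorted[0] = $baBAbBa
  sorted[1] = AbBa$baB
  sorted[2] = BAbBa$ba
  sorted[3] = Ba$baBAb
  sorted[4] = a$baBAbB
  sorted[5] = aBAbBa$b
  sorted[6] = bBa$baBA
  sorted[7] = baBAbBa$
sorted[5] = aBAbBa$b

Answer: aBAbBa$b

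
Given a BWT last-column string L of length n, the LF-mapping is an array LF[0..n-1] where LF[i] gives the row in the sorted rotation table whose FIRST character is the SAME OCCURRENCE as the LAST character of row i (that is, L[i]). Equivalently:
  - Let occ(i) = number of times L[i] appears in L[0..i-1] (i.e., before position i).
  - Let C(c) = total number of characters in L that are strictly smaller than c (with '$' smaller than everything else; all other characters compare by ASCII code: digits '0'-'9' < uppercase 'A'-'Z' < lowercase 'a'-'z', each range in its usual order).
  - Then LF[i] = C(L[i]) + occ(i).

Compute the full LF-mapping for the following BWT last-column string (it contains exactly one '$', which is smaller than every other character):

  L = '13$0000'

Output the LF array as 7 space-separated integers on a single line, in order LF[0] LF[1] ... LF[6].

Answer: 5 6 0 1 2 3 4

Derivation:
Char counts: '$':1, '0':4, '1':1, '3':1
C (first-col start): C('$')=0, C('0')=1, C('1')=5, C('3')=6
L[0]='1': occ=0, LF[0]=C('1')+0=5+0=5
L[1]='3': occ=0, LF[1]=C('3')+0=6+0=6
L[2]='$': occ=0, LF[2]=C('$')+0=0+0=0
L[3]='0': occ=0, LF[3]=C('0')+0=1+0=1
L[4]='0': occ=1, LF[4]=C('0')+1=1+1=2
L[5]='0': occ=2, LF[5]=C('0')+2=1+2=3
L[6]='0': occ=3, LF[6]=C('0')+3=1+3=4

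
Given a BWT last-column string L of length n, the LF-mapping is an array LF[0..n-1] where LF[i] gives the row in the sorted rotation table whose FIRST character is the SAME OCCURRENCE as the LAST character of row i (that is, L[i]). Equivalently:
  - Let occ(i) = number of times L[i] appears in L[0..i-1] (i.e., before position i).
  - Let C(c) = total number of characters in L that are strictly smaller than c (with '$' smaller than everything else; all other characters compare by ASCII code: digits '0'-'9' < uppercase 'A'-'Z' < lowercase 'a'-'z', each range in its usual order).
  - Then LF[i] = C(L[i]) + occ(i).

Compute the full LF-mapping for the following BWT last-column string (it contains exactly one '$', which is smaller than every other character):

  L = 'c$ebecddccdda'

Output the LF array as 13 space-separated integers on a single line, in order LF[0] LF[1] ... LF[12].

Char counts: '$':1, 'a':1, 'b':1, 'c':4, 'd':4, 'e':2
C (first-col start): C('$')=0, C('a')=1, C('b')=2, C('c')=3, C('d')=7, C('e')=11
L[0]='c': occ=0, LF[0]=C('c')+0=3+0=3
L[1]='$': occ=0, LF[1]=C('$')+0=0+0=0
L[2]='e': occ=0, LF[2]=C('e')+0=11+0=11
L[3]='b': occ=0, LF[3]=C('b')+0=2+0=2
L[4]='e': occ=1, LF[4]=C('e')+1=11+1=12
L[5]='c': occ=1, LF[5]=C('c')+1=3+1=4
L[6]='d': occ=0, LF[6]=C('d')+0=7+0=7
L[7]='d': occ=1, LF[7]=C('d')+1=7+1=8
L[8]='c': occ=2, LF[8]=C('c')+2=3+2=5
L[9]='c': occ=3, LF[9]=C('c')+3=3+3=6
L[10]='d': occ=2, LF[10]=C('d')+2=7+2=9
L[11]='d': occ=3, LF[11]=C('d')+3=7+3=10
L[12]='a': occ=0, LF[12]=C('a')+0=1+0=1

Answer: 3 0 11 2 12 4 7 8 5 6 9 10 1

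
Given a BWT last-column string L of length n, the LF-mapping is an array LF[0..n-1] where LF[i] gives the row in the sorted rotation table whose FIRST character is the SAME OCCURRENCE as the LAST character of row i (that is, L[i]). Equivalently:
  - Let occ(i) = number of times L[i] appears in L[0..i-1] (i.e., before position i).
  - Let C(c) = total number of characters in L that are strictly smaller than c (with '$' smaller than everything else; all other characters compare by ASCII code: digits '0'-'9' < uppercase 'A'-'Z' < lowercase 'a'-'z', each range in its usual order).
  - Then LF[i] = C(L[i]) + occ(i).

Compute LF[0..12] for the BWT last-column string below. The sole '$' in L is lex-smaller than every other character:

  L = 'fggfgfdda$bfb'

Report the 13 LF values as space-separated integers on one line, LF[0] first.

Char counts: '$':1, 'a':1, 'b':2, 'd':2, 'f':4, 'g':3
C (first-col start): C('$')=0, C('a')=1, C('b')=2, C('d')=4, C('f')=6, C('g')=10
L[0]='f': occ=0, LF[0]=C('f')+0=6+0=6
L[1]='g': occ=0, LF[1]=C('g')+0=10+0=10
L[2]='g': occ=1, LF[2]=C('g')+1=10+1=11
L[3]='f': occ=1, LF[3]=C('f')+1=6+1=7
L[4]='g': occ=2, LF[4]=C('g')+2=10+2=12
L[5]='f': occ=2, LF[5]=C('f')+2=6+2=8
L[6]='d': occ=0, LF[6]=C('d')+0=4+0=4
L[7]='d': occ=1, LF[7]=C('d')+1=4+1=5
L[8]='a': occ=0, LF[8]=C('a')+0=1+0=1
L[9]='$': occ=0, LF[9]=C('$')+0=0+0=0
L[10]='b': occ=0, LF[10]=C('b')+0=2+0=2
L[11]='f': occ=3, LF[11]=C('f')+3=6+3=9
L[12]='b': occ=1, LF[12]=C('b')+1=2+1=3

Answer: 6 10 11 7 12 8 4 5 1 0 2 9 3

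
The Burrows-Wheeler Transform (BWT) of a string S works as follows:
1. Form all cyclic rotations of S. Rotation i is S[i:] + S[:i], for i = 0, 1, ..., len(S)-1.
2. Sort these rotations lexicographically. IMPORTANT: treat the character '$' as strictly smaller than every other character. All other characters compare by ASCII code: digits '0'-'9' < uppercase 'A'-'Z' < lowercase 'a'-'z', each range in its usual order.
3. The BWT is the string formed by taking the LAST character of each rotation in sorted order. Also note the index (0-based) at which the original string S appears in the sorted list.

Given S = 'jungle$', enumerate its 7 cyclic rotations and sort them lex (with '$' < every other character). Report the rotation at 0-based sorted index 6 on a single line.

Answer: ungle$j

Derivation:
All 7 rotations (rotation i = S[i:]+S[:i]):
  rot[0] = jungle$
  rot[1] = ungle$j
  rot[2] = ngle$ju
  rot[3] = gle$jun
  rot[4] = le$jung
  rot[5] = e$jungl
  rot[6] = $jungle
Sorted (with $ < everything):
  sorted[0] = $jungle
  sorted[1] = e$jungl
  sorted[2] = gle$jun
  sorted[3] = jungle$
  sorted[4] = le$jung
  sorted[5] = ngle$ju
  sorted[6] = ungle$j
sorted[6] = ungle$j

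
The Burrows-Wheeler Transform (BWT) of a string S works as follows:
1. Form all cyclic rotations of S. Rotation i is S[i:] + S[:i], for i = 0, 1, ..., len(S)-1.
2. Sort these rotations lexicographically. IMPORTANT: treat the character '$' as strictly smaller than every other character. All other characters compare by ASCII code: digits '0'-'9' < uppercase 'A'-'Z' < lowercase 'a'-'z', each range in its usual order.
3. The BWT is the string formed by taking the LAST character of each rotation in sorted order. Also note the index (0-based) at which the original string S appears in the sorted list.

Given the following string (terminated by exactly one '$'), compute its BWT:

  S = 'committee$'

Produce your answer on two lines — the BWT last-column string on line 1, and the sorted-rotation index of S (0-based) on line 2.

Answer: e$etmmocti
1

Derivation:
All 10 rotations (rotation i = S[i:]+S[:i]):
  rot[0] = committee$
  rot[1] = ommittee$c
  rot[2] = mmittee$co
  rot[3] = mittee$com
  rot[4] = ittee$comm
  rot[5] = ttee$commi
  rot[6] = tee$commit
  rot[7] = ee$committ
  rot[8] = e$committe
  rot[9] = $committee
Sorted (with $ < everything):
  sorted[0] = $committee  (last char: 'e')
  sorted[1] = committee$  (last char: '$')
  sorted[2] = e$committe  (last char: 'e')
  sorted[3] = ee$committ  (last char: 't')
  sorted[4] = ittee$comm  (last char: 'm')
  sorted[5] = mittee$com  (last char: 'm')
  sorted[6] = mmittee$co  (last char: 'o')
  sorted[7] = ommittee$c  (last char: 'c')
  sorted[8] = tee$commit  (last char: 't')
  sorted[9] = ttee$commi  (last char: 'i')
Last column: e$etmmocti
Original string S is at sorted index 1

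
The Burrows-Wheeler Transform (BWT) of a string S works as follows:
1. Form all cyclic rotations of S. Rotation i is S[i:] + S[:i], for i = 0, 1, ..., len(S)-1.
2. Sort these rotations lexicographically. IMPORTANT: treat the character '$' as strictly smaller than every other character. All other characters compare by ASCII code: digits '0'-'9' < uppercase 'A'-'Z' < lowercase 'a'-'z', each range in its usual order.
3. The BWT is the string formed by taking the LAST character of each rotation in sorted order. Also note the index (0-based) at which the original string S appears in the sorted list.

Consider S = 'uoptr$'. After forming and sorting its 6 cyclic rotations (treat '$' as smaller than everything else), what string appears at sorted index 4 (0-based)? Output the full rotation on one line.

Answer: tr$uop

Derivation:
All 6 rotations (rotation i = S[i:]+S[:i]):
  rot[0] = uoptr$
  rot[1] = optr$u
  rot[2] = ptr$uo
  rot[3] = tr$uop
  rot[4] = r$uopt
  rot[5] = $uoptr
Sorted (with $ < everything):
  sorted[0] = $uoptr
  sorted[1] = optr$u
  sorted[2] = ptr$uo
  sorted[3] = r$uopt
  sorted[4] = tr$uop
  sorted[5] = uoptr$
sorted[4] = tr$uop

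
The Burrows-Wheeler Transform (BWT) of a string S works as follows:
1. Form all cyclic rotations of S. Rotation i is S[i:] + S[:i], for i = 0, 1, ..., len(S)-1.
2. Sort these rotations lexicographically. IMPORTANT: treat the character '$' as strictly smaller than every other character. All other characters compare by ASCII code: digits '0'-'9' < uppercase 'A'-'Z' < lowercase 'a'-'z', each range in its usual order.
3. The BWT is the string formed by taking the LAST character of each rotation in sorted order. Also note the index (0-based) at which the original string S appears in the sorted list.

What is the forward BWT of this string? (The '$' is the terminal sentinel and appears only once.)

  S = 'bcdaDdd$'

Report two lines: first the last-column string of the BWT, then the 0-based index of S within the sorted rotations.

All 8 rotations (rotation i = S[i:]+S[:i]):
  rot[0] = bcdaDdd$
  rot[1] = cdaDdd$b
  rot[2] = daDdd$bc
  rot[3] = aDdd$bcd
  rot[4] = Ddd$bcda
  rot[5] = dd$bcdaD
  rot[6] = d$bcdaDd
  rot[7] = $bcdaDdd
Sorted (with $ < everything):
  sorted[0] = $bcdaDdd  (last char: 'd')
  sorted[1] = Ddd$bcda  (last char: 'a')
  sorted[2] = aDdd$bcd  (last char: 'd')
  sorted[3] = bcdaDdd$  (last char: '$')
  sorted[4] = cdaDdd$b  (last char: 'b')
  sorted[5] = d$bcdaDd  (last char: 'd')
  sorted[6] = daDdd$bc  (last char: 'c')
  sorted[7] = dd$bcdaD  (last char: 'D')
Last column: dad$bdcD
Original string S is at sorted index 3

Answer: dad$bdcD
3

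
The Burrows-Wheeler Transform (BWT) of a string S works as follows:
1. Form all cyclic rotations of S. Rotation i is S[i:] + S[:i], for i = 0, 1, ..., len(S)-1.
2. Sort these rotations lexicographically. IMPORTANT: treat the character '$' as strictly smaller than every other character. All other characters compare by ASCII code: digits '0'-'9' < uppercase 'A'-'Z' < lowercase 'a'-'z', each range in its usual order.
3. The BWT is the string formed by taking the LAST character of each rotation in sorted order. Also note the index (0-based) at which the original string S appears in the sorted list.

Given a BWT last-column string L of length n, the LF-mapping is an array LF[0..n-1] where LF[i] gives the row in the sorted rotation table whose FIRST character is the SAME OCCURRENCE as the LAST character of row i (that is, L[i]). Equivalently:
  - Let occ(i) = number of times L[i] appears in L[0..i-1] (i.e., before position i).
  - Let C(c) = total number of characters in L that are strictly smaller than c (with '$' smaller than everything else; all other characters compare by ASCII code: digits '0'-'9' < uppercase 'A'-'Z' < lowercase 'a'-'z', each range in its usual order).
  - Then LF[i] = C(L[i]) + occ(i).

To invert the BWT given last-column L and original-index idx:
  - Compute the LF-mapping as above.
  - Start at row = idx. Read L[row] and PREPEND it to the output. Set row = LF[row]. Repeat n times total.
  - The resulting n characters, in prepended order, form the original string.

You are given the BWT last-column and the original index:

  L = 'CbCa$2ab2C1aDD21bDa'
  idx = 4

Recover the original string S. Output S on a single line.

LF mapping: 6 16 7 12 0 3 13 17 4 8 1 14 9 10 5 2 18 11 15
Walk LF starting at row 4, prepending L[row]:
  step 1: row=4, L[4]='$', prepend. Next row=LF[4]=0
  step 2: row=0, L[0]='C', prepend. Next row=LF[0]=6
  step 3: row=6, L[6]='a', prepend. Next row=LF[6]=13
  step 4: row=13, L[13]='D', prepend. Next row=LF[13]=10
  step 5: row=10, L[10]='1', prepend. Next row=LF[10]=1
  step 6: row=1, L[1]='b', prepend. Next row=LF[1]=16
  step 7: row=16, L[16]='b', prepend. Next row=LF[16]=18
  step 8: row=18, L[18]='a', prepend. Next row=LF[18]=15
  step 9: row=15, L[15]='1', prepend. Next row=LF[15]=2
  step 10: row=2, L[2]='C', prepend. Next row=LF[2]=7
  step 11: row=7, L[7]='b', prepend. Next row=LF[7]=17
  step 12: row=17, L[17]='D', prepend. Next row=LF[17]=11
  step 13: row=11, L[11]='a', prepend. Next row=LF[11]=14
  step 14: row=14, L[14]='2', prepend. Next row=LF[14]=5
  step 15: row=5, L[5]='2', prepend. Next row=LF[5]=3
  step 16: row=3, L[3]='a', prepend. Next row=LF[3]=12
  step 17: row=12, L[12]='D', prepend. Next row=LF[12]=9
  step 18: row=9, L[9]='C', prepend. Next row=LF[9]=8
  step 19: row=8, L[8]='2', prepend. Next row=LF[8]=4
Reversed output: 2CDa22aDbC1abb1DaC$

Answer: 2CDa22aDbC1abb1DaC$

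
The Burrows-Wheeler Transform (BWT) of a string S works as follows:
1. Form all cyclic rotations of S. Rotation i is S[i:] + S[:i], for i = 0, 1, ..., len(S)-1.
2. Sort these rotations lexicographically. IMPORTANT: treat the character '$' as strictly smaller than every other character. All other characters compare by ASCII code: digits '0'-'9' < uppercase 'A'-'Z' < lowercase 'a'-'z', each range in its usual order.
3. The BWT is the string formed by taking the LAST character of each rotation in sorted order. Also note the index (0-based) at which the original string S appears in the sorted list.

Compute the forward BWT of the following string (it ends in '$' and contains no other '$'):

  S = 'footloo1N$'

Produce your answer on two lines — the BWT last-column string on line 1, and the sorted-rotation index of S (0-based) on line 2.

Answer: No1$tolfoo
3

Derivation:
All 10 rotations (rotation i = S[i:]+S[:i]):
  rot[0] = footloo1N$
  rot[1] = ootloo1N$f
  rot[2] = otloo1N$fo
  rot[3] = tloo1N$foo
  rot[4] = loo1N$foot
  rot[5] = oo1N$footl
  rot[6] = o1N$footlo
  rot[7] = 1N$footloo
  rot[8] = N$footloo1
  rot[9] = $footloo1N
Sorted (with $ < everything):
  sorted[0] = $footloo1N  (last char: 'N')
  sorted[1] = 1N$footloo  (last char: 'o')
  sorted[2] = N$footloo1  (last char: '1')
  sorted[3] = footloo1N$  (last char: '$')
  sorted[4] = loo1N$foot  (last char: 't')
  sorted[5] = o1N$footlo  (last char: 'o')
  sorted[6] = oo1N$footl  (last char: 'l')
  sorted[7] = ootloo1N$f  (last char: 'f')
  sorted[8] = otloo1N$fo  (last char: 'o')
  sorted[9] = tloo1N$foo  (last char: 'o')
Last column: No1$tolfoo
Original string S is at sorted index 3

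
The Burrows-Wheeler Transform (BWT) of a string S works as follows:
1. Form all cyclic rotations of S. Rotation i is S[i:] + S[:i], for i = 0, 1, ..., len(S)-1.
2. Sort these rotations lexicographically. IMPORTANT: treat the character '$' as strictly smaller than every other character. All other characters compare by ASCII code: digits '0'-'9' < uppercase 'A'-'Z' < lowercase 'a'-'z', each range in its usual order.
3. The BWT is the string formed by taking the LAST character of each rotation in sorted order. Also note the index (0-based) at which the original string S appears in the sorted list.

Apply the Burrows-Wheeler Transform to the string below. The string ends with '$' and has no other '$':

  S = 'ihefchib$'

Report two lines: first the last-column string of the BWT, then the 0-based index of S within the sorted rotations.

All 9 rotations (rotation i = S[i:]+S[:i]):
  rot[0] = ihefchib$
  rot[1] = hefchib$i
  rot[2] = efchib$ih
  rot[3] = fchib$ihe
  rot[4] = chib$ihef
  rot[5] = hib$ihefc
  rot[6] = ib$ihefch
  rot[7] = b$ihefchi
  rot[8] = $ihefchib
Sorted (with $ < everything):
  sorted[0] = $ihefchib  (last char: 'b')
  sorted[1] = b$ihefchi  (last char: 'i')
  sorted[2] = chib$ihef  (last char: 'f')
  sorted[3] = efchib$ih  (last char: 'h')
  sorted[4] = fchib$ihe  (last char: 'e')
  sorted[5] = hefchib$i  (last char: 'i')
  sorted[6] = hib$ihefc  (last char: 'c')
  sorted[7] = ib$ihefch  (last char: 'h')
  sorted[8] = ihefchib$  (last char: '$')
Last column: bifheich$
Original string S is at sorted index 8

Answer: bifheich$
8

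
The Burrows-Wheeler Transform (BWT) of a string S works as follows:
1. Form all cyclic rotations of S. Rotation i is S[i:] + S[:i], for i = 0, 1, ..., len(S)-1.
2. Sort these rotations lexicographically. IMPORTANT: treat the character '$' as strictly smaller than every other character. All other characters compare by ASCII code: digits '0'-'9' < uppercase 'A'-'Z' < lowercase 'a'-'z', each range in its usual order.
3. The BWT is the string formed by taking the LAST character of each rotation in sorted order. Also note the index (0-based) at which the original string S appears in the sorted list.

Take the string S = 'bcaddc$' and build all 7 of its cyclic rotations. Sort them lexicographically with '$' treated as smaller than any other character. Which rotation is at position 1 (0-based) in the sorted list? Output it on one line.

All 7 rotations (rotation i = S[i:]+S[:i]):
  rot[0] = bcaddc$
  rot[1] = caddc$b
  rot[2] = addc$bc
  rot[3] = ddc$bca
  rot[4] = dc$bcad
  rot[5] = c$bcadd
  rot[6] = $bcaddc
Sorted (with $ < everything):
  sorted[0] = $bcaddc
  sorted[1] = addc$bc
  sorted[2] = bcaddc$
  sorted[3] = c$bcadd
  sorted[4] = caddc$b
  sorted[5] = dc$bcad
  sorted[6] = ddc$bca
sorted[1] = addc$bc

Answer: addc$bc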